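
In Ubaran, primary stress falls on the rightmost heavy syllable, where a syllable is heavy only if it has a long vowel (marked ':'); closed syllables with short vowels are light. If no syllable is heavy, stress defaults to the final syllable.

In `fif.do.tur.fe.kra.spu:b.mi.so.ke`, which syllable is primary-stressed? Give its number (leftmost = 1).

Weights: 1 fif L, 2 do L, 3 tur L, 4 fe L, 5 kra L, 6 spu:b H, 7 mi L, 8 so L, 9 ke L.
Heavy syllables in the domain: 6. The rightmost is syllable 6 (spu:b).
Primary stress: syllable 6 → fif.do.tur.fe.kra.ˈspu:b.mi.so.ke.

6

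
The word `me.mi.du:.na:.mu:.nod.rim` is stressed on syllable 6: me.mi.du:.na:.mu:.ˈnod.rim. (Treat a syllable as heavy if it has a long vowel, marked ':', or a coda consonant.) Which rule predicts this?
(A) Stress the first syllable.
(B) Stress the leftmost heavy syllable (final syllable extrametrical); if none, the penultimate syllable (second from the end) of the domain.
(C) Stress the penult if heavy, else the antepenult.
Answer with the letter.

C

Rule A → syllable 1 (observed: 6).
Rule B → syllable 3 (observed: 6).
Rule C → syllable 6 ✓.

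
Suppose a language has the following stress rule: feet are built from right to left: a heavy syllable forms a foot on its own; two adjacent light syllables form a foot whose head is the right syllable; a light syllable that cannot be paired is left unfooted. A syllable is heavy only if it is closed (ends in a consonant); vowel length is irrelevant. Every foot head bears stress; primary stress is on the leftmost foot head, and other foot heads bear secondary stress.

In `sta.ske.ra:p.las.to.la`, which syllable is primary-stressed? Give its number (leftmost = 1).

2

Weights: 1 sta L, 2 ske L, 3 ra:p H, 4 las H, 5 to L, 6 la L.
Parse right to left (heavy = foot alone; LL = one foot; stranded L unfooted): (sta.ˈske) (ˈra:p) (ˈlas) (to.ˈla).
Foot heads: 2, 3, 4, 6.
Primary stress on the leftmost head = syllable 2.
Primary stress: syllable 2 → sta.ˈske.ra:p.las.to.la.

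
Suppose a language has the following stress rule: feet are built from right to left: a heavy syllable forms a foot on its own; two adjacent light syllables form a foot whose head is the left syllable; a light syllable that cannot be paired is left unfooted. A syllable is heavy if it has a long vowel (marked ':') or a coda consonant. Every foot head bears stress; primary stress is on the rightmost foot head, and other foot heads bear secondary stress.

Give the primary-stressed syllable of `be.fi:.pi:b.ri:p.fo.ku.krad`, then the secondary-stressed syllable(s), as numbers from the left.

primary 7, secondary 2, 3, 4, 5

Weights: 1 be L, 2 fi: H, 3 pi:b H, 4 ri:p H, 5 fo L, 6 ku L, 7 krad H.
Parse right to left (heavy = foot alone; LL = one foot; stranded L unfooted): be (ˈfi:) (ˈpi:b) (ˈri:p) (ˈfo.ku) (ˈkrad).
Foot heads: 2, 3, 4, 5, 7.
Primary stress on the rightmost head = syllable 7.
Secondary stress on 2, 3, 4, 5: be.ˌfi:.ˌpi:b.ˌri:p.ˌfo.ku.ˈkrad.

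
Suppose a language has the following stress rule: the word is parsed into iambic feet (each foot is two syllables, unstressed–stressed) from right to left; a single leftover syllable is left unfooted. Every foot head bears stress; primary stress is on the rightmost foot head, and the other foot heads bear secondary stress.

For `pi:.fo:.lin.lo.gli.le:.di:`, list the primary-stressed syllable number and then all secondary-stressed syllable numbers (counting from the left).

Parse right to left into iambic (σˈσ) feet: pi: (fo:.ˈlin) (lo.ˈgli) (le:.ˈdi:). Syllable 1 is left unfooted.
Foot heads (stressed positions): 3, 5, 7.
End Rule Rightmost: primary stress on the rightmost head = syllable 7.
Secondary stress on 3, 5: pi:.fo:.ˌlin.lo.ˌgli.le:.ˈdi:.

primary 7, secondary 3, 5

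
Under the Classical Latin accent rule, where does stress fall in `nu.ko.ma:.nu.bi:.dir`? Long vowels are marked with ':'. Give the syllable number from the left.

Classical Latin: stress the penult if heavy (long vowel or closed), else the antepenult.
Weights: 4 nu L, 5 bi: H, 6 dir H.
The penult (syllable 5, bi:) is heavy, so it takes stress.
Stress on syllable 5: nu.ko.ma:.nu.ˈbi:.dir.

5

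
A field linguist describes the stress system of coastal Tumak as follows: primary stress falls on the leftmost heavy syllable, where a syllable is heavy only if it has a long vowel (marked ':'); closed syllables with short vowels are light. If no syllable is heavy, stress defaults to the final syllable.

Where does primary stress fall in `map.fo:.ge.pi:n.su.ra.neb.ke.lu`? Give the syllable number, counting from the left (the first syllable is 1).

Weights: 1 map L, 2 fo: H, 3 ge L, 4 pi:n H, 5 su L, 6 ra L, 7 neb L, 8 ke L, 9 lu L.
Heavy syllables in the domain: 2, 4. The leftmost is syllable 2 (fo:).
Primary stress: syllable 2 → map.ˈfo:.ge.pi:n.su.ra.neb.ke.lu.

2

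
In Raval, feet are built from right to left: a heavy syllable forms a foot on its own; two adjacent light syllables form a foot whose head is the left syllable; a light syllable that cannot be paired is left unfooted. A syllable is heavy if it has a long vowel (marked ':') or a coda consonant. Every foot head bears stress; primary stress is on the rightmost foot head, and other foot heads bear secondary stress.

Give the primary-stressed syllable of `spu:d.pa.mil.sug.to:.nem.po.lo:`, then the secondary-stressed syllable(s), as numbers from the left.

primary 8, secondary 1, 3, 4, 5, 6

Weights: 1 spu:d H, 2 pa L, 3 mil H, 4 sug H, 5 to: H, 6 nem H, 7 po L, 8 lo: H.
Parse right to left (heavy = foot alone; LL = one foot; stranded L unfooted): (ˈspu:d) pa (ˈmil) (ˈsug) (ˈto:) (ˈnem) po (ˈlo:).
Foot heads: 1, 3, 4, 5, 6, 8.
Primary stress on the rightmost head = syllable 8.
Secondary stress on 1, 3, 4, 5, 6: ˌspu:d.pa.ˌmil.ˌsug.ˌto:.ˌnem.po.ˈlo:.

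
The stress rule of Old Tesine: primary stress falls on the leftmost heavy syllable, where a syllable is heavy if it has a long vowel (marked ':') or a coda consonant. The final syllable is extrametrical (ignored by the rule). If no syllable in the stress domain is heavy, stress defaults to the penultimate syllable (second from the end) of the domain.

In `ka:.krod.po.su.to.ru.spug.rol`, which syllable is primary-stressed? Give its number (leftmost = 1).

The final syllable (8, rol) is extrametrical; the stress domain is syllables 1–7.
Weights: 1 ka: H, 2 krod H, 3 po L, 4 su L, 5 to L, 6 ru L, 7 spug H.
Heavy syllables in the domain: 1, 2, 7. The leftmost is syllable 1 (ka:).
Primary stress: syllable 1 → ˈka:.krod.po.su.to.ru.spug.rol.

1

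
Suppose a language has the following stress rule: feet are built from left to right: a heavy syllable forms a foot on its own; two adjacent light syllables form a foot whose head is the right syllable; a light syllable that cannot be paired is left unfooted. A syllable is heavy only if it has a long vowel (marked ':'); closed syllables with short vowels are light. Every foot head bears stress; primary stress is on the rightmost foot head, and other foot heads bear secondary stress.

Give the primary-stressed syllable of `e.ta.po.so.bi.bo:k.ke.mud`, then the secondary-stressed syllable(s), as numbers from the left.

primary 8, secondary 2, 4, 6

Weights: 1 e L, 2 ta L, 3 po L, 4 so L, 5 bi L, 6 bo:k H, 7 ke L, 8 mud L.
Parse left to right (heavy = foot alone; LL = one foot; stranded L unfooted): (e.ˈta) (po.ˈso) bi (ˈbo:k) (ke.ˈmud).
Foot heads: 2, 4, 6, 8.
Primary stress on the rightmost head = syllable 8.
Secondary stress on 2, 4, 6: e.ˌta.po.ˌso.bi.ˌbo:k.ke.ˈmud.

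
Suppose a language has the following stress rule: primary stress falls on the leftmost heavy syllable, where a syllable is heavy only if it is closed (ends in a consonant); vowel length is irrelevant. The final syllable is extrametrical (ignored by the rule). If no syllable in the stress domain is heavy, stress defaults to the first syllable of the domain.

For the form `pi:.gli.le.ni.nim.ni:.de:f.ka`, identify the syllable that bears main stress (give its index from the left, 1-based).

5

The final syllable (8, ka) is extrametrical; the stress domain is syllables 1–7.
Weights: 1 pi: L, 2 gli L, 3 le L, 4 ni L, 5 nim H, 6 ni: L, 7 de:f H.
Heavy syllables in the domain: 5, 7. The leftmost is syllable 5 (nim).
Primary stress: syllable 5 → pi:.gli.le.ni.ˈnim.ni:.de:f.ka.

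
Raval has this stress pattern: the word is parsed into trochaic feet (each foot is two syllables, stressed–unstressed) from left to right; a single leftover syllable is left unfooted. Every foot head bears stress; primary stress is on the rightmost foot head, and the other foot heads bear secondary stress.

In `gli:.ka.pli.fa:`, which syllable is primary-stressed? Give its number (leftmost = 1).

Parse left to right into trochaic (ˈσσ) feet: (ˈgli:.ka) (ˈpli.fa:).
Foot heads (stressed positions): 1, 3.
End Rule Rightmost: primary stress on the rightmost head = syllable 3.
Primary stress: syllable 3 → gli:.ka.ˈpli.fa:.

3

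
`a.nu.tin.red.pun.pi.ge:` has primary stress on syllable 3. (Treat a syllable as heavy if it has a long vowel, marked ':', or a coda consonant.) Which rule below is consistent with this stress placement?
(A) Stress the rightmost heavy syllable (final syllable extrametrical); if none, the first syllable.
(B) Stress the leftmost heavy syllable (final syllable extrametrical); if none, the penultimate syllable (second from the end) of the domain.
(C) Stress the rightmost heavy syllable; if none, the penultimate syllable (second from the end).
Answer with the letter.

B

Rule A → syllable 5 (observed: 3).
Rule B → syllable 3 ✓.
Rule C → syllable 7 (observed: 3).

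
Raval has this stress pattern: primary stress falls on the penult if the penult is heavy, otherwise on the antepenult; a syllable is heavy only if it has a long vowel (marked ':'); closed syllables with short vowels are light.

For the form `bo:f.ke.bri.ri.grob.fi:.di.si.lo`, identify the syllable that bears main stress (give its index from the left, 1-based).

Weights: 7 di L, 8 si L, 9 lo L.
The penult (syllable 8, si) is light, so stress falls on the antepenult (syllable 7, di).
Primary stress: syllable 7 → bo:f.ke.bri.ri.grob.fi:.ˈdi.si.lo.

7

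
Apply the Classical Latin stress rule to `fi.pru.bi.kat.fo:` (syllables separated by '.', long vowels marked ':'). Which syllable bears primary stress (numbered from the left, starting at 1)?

4

Classical Latin: stress the penult if heavy (long vowel or closed), else the antepenult.
Weights: 3 bi L, 4 kat H, 5 fo: H.
The penult (syllable 4, kat) is heavy, so it takes stress.
Stress on syllable 4: fi.pru.bi.ˈkat.fo:.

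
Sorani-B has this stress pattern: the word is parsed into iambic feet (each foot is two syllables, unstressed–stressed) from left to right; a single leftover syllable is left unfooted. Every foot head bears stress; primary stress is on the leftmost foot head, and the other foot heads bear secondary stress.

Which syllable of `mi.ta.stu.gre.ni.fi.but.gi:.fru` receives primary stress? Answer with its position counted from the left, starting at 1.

Parse left to right into iambic (σˈσ) feet: (mi.ˈta) (stu.ˈgre) (ni.ˈfi) (but.ˈgi:) fru. Syllable 9 is left unfooted.
Foot heads (stressed positions): 2, 4, 6, 8.
End Rule Leftmost: primary stress on the leftmost head = syllable 2.
Primary stress: syllable 2 → mi.ˈta.stu.gre.ni.fi.but.gi:.fru.

2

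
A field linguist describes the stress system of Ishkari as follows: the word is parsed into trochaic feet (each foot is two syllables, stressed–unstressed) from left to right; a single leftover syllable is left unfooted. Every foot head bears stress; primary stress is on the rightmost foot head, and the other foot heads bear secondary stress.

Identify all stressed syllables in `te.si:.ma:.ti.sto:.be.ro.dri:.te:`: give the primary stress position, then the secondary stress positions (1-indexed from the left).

primary 7, secondary 1, 3, 5

Parse left to right into trochaic (ˈσσ) feet: (ˈte.si:) (ˈma:.ti) (ˈsto:.be) (ˈro.dri:) te:. Syllable 9 is left unfooted.
Foot heads (stressed positions): 1, 3, 5, 7.
End Rule Rightmost: primary stress on the rightmost head = syllable 7.
Secondary stress on 1, 3, 5: ˌte.si:.ˌma:.ti.ˌsto:.be.ˈro.dri:.te:.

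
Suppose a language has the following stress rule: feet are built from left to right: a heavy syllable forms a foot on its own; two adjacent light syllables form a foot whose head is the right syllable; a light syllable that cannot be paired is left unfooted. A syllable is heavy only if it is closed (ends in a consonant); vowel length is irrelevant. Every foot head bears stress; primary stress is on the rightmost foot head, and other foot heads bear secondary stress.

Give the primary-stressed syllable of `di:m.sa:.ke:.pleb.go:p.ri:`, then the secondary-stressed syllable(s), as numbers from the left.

primary 5, secondary 1, 3, 4

Weights: 1 di:m H, 2 sa: L, 3 ke: L, 4 pleb H, 5 go:p H, 6 ri: L.
Parse left to right (heavy = foot alone; LL = one foot; stranded L unfooted): (ˈdi:m) (sa:.ˈke:) (ˈpleb) (ˈgo:p) ri:.
Foot heads: 1, 3, 4, 5.
Primary stress on the rightmost head = syllable 5.
Secondary stress on 1, 3, 4: ˌdi:m.sa:.ˌke:.ˌpleb.ˈgo:p.ri:.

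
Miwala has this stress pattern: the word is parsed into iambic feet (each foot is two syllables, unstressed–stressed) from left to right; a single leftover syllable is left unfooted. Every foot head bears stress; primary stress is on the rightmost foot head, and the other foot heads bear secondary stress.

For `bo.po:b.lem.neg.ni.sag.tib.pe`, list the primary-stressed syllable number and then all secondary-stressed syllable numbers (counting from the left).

primary 8, secondary 2, 4, 6

Parse left to right into iambic (σˈσ) feet: (bo.ˈpo:b) (lem.ˈneg) (ni.ˈsag) (tib.ˈpe).
Foot heads (stressed positions): 2, 4, 6, 8.
End Rule Rightmost: primary stress on the rightmost head = syllable 8.
Secondary stress on 2, 4, 6: bo.ˌpo:b.lem.ˌneg.ni.ˌsag.tib.ˈpe.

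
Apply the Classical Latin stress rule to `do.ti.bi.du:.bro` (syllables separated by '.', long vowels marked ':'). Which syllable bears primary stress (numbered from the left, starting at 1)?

4

Classical Latin: stress the penult if heavy (long vowel or closed), else the antepenult.
Weights: 3 bi L, 4 du: H, 5 bro L.
The penult (syllable 4, du:) is heavy, so it takes stress.
Stress on syllable 4: do.ti.bi.ˈdu:.bro.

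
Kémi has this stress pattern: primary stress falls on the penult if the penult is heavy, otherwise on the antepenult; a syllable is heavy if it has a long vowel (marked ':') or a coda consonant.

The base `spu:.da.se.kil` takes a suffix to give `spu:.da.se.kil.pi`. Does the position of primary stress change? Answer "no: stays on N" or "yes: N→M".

yes: 2→4

Base `spu:.da.se.kil` (4 syllables):
  Weights: 2 da L, 3 se L, 4 kil H.
  The penult (syllable 3, se) is light, so stress falls on the antepenult (syllable 2, da).
  → primary stress on syllable 2.
Suffixed `spu:.da.se.kil.pi` (5 syllables):
  Weights: 3 se L, 4 kil H, 5 pi L.
  The penult (syllable 4, kil) is heavy, so it takes stress.
  → primary stress on syllable 4.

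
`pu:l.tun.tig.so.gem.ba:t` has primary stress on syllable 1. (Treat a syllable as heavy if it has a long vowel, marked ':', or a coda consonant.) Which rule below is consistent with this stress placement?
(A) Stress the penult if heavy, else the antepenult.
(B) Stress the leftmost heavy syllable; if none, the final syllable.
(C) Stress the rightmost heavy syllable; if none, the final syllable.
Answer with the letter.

Rule A → syllable 5 (observed: 1).
Rule B → syllable 1 ✓.
Rule C → syllable 6 (observed: 1).

B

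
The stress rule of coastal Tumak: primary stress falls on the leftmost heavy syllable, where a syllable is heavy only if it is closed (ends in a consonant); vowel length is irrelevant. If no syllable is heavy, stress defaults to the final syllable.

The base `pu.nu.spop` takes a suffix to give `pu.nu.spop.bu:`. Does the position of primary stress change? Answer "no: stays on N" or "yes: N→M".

Base `pu.nu.spop` (3 syllables):
  Weights: 1 pu L, 2 nu L, 3 spop H.
  Heavy syllables in the domain: 3. The leftmost is syllable 3 (spop).
  → primary stress on syllable 3.
Suffixed `pu.nu.spop.bu:` (4 syllables):
  Weights: 1 pu L, 2 nu L, 3 spop H, 4 bu: L.
  Heavy syllables in the domain: 3. The leftmost is syllable 3 (spop).
  → primary stress on syllable 3.

no: stays on 3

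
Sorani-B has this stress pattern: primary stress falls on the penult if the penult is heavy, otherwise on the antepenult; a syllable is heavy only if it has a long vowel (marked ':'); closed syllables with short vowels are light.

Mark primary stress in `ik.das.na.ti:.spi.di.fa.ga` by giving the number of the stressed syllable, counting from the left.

Weights: 6 di L, 7 fa L, 8 ga L.
The penult (syllable 7, fa) is light, so stress falls on the antepenult (syllable 6, di).
Primary stress: syllable 6 → ik.das.na.ti:.spi.ˈdi.fa.ga.

6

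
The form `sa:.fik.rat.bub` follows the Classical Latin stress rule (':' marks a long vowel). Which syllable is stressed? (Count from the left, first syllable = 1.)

3

Classical Latin: stress the penult if heavy (long vowel or closed), else the antepenult.
Weights: 2 fik H, 3 rat H, 4 bub H.
The penult (syllable 3, rat) is heavy, so it takes stress.
Stress on syllable 3: sa:.fik.ˈrat.bub.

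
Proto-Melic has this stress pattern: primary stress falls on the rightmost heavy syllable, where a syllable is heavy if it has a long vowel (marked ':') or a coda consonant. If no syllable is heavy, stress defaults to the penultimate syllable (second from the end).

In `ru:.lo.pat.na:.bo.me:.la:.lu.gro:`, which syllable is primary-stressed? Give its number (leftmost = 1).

9

Weights: 1 ru: H, 2 lo L, 3 pat H, 4 na: H, 5 bo L, 6 me: H, 7 la: H, 8 lu L, 9 gro: H.
Heavy syllables in the domain: 1, 3, 4, 6, 7, 9. The rightmost is syllable 9 (gro:).
Primary stress: syllable 9 → ru:.lo.pat.na:.bo.me:.la:.lu.ˈgro:.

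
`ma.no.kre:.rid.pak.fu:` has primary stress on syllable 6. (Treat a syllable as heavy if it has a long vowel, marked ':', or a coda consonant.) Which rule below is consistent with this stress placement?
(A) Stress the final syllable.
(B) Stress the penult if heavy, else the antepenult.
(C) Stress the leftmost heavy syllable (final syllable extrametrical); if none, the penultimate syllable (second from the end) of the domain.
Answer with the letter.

Rule A → syllable 6 ✓.
Rule B → syllable 5 (observed: 6).
Rule C → syllable 3 (observed: 6).

A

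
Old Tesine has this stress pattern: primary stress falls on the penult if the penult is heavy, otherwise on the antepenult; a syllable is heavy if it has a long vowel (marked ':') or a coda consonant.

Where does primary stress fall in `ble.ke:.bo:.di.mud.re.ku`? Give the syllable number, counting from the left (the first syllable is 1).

Weights: 5 mud H, 6 re L, 7 ku L.
The penult (syllable 6, re) is light, so stress falls on the antepenult (syllable 5, mud).
Primary stress: syllable 5 → ble.ke:.bo:.di.ˈmud.re.ku.

5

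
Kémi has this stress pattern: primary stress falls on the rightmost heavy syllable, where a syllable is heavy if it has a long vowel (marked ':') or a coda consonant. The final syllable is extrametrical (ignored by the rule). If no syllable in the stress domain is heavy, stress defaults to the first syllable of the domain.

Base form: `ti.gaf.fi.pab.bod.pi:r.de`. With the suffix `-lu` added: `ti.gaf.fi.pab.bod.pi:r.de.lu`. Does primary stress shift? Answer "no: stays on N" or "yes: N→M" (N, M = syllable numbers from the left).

no: stays on 6

Base `ti.gaf.fi.pab.bod.pi:r.de` (7 syllables):
  The final syllable (7, de) is extrametrical; the stress domain is syllables 1–6.
  Weights: 1 ti L, 2 gaf H, 3 fi L, 4 pab H, 5 bod H, 6 pi:r H.
  Heavy syllables in the domain: 2, 4, 5, 6. The rightmost is syllable 6 (pi:r).
  → primary stress on syllable 6.
Suffixed `ti.gaf.fi.pab.bod.pi:r.de.lu` (8 syllables):
  The final syllable (8, lu) is extrametrical; the stress domain is syllables 1–7.
  Weights: 1 ti L, 2 gaf H, 3 fi L, 4 pab H, 5 bod H, 6 pi:r H, 7 de L.
  Heavy syllables in the domain: 2, 4, 5, 6. The rightmost is syllable 6 (pi:r).
  → primary stress on syllable 6.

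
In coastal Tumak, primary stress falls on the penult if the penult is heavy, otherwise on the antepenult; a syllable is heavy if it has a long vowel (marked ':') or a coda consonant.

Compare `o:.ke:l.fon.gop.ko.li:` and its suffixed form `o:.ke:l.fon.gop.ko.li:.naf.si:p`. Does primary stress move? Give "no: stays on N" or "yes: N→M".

yes: 4→7

Base `o:.ke:l.fon.gop.ko.li:` (6 syllables):
  Weights: 4 gop H, 5 ko L, 6 li: H.
  The penult (syllable 5, ko) is light, so stress falls on the antepenult (syllable 4, gop).
  → primary stress on syllable 4.
Suffixed `o:.ke:l.fon.gop.ko.li:.naf.si:p` (8 syllables):
  Weights: 6 li: H, 7 naf H, 8 si:p H.
  The penult (syllable 7, naf) is heavy, so it takes stress.
  → primary stress on syllable 7.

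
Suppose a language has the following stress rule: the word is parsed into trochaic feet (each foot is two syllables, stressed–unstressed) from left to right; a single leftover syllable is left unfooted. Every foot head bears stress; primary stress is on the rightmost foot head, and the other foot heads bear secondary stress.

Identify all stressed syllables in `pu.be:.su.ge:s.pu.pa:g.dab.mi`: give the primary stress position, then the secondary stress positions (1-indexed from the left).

primary 7, secondary 1, 3, 5

Parse left to right into trochaic (ˈσσ) feet: (ˈpu.be:) (ˈsu.ge:s) (ˈpu.pa:g) (ˈdab.mi).
Foot heads (stressed positions): 1, 3, 5, 7.
End Rule Rightmost: primary stress on the rightmost head = syllable 7.
Secondary stress on 1, 3, 5: ˌpu.be:.ˌsu.ge:s.ˌpu.pa:g.ˈdab.mi.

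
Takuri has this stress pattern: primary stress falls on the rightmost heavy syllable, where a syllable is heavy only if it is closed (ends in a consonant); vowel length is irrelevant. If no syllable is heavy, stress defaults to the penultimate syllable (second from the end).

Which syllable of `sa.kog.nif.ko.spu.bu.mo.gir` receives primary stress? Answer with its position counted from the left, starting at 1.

8

Weights: 1 sa L, 2 kog H, 3 nif H, 4 ko L, 5 spu L, 6 bu L, 7 mo L, 8 gir H.
Heavy syllables in the domain: 2, 3, 8. The rightmost is syllable 8 (gir).
Primary stress: syllable 8 → sa.kog.nif.ko.spu.bu.mo.ˈgir.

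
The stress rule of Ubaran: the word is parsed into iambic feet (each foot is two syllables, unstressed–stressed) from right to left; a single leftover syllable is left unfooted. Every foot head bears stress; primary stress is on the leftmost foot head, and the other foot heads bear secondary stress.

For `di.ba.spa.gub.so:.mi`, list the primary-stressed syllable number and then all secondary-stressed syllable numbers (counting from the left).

primary 2, secondary 4, 6

Parse right to left into iambic (σˈσ) feet: (di.ˈba) (spa.ˈgub) (so:.ˈmi).
Foot heads (stressed positions): 2, 4, 6.
End Rule Leftmost: primary stress on the leftmost head = syllable 2.
Secondary stress on 4, 6: di.ˈba.spa.ˌgub.so:.ˌmi.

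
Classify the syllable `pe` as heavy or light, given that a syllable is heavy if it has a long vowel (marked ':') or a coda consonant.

`pe`: short vowel, open (no coda). Short vowel, open → light.

light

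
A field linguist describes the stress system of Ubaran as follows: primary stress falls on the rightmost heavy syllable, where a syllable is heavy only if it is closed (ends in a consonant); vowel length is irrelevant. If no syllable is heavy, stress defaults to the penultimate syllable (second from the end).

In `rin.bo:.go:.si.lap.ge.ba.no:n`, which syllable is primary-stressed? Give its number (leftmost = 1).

Weights: 1 rin H, 2 bo: L, 3 go: L, 4 si L, 5 lap H, 6 ge L, 7 ba L, 8 no:n H.
Heavy syllables in the domain: 1, 5, 8. The rightmost is syllable 8 (no:n).
Primary stress: syllable 8 → rin.bo:.go:.si.lap.ge.ba.ˈno:n.

8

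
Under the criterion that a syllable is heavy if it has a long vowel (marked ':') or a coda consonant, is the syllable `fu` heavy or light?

`fu`: short vowel, open (no coda). Short vowel, open → light.

light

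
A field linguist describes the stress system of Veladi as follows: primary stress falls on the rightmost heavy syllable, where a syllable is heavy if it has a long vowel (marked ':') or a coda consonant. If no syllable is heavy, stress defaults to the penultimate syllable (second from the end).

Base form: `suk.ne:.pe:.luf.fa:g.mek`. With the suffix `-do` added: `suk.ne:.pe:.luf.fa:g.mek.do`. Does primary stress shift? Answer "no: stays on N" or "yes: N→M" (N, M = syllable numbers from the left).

no: stays on 6

Base `suk.ne:.pe:.luf.fa:g.mek` (6 syllables):
  Weights: 1 suk H, 2 ne: H, 3 pe: H, 4 luf H, 5 fa:g H, 6 mek H.
  Heavy syllables in the domain: 1, 2, 3, 4, 5, 6. The rightmost is syllable 6 (mek).
  → primary stress on syllable 6.
Suffixed `suk.ne:.pe:.luf.fa:g.mek.do` (7 syllables):
  Weights: 1 suk H, 2 ne: H, 3 pe: H, 4 luf H, 5 fa:g H, 6 mek H, 7 do L.
  Heavy syllables in the domain: 1, 2, 3, 4, 5, 6. The rightmost is syllable 6 (mek).
  → primary stress on syllable 6.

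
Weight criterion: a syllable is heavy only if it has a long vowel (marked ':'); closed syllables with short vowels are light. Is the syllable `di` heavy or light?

`di`: short vowel, open (no coda). Short vowel → light.

light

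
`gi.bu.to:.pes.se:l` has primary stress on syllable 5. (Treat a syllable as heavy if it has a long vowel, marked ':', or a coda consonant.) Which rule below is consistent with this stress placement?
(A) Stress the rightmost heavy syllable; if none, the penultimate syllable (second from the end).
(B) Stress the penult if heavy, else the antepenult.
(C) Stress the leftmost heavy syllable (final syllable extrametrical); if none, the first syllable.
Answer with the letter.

A

Rule A → syllable 5 ✓.
Rule B → syllable 4 (observed: 5).
Rule C → syllable 3 (observed: 5).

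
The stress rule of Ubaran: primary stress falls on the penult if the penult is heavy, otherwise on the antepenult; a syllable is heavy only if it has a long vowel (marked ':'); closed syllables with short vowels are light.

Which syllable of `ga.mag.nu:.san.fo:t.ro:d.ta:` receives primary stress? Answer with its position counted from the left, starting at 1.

6

Weights: 5 fo:t H, 6 ro:d H, 7 ta: H.
The penult (syllable 6, ro:d) is heavy, so it takes stress.
Primary stress: syllable 6 → ga.mag.nu:.san.fo:t.ˈro:d.ta:.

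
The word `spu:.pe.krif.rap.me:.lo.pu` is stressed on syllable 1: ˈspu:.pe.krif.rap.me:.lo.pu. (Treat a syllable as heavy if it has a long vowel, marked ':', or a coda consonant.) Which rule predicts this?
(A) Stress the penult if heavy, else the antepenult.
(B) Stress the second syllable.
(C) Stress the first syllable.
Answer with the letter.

C

Rule A → syllable 5 (observed: 1).
Rule B → syllable 2 (observed: 1).
Rule C → syllable 1 ✓.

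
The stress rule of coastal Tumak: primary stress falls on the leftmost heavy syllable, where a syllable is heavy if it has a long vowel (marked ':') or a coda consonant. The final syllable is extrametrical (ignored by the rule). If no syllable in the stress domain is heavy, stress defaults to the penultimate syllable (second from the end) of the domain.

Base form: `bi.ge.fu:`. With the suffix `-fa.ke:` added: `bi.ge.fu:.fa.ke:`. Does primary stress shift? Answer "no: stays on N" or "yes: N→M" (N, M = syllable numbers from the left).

yes: 1→3

Base `bi.ge.fu:` (3 syllables):
  The final syllable (3, fu:) is extrametrical; the stress domain is syllables 1–2.
  Weights: 1 bi L, 2 ge L.
  No heavy syllable in the domain; default to the penultimate syllable (second from the end) of the domain = syllable 1.
  → primary stress on syllable 1.
Suffixed `bi.ge.fu:.fa.ke:` (5 syllables):
  The final syllable (5, ke:) is extrametrical; the stress domain is syllables 1–4.
  Weights: 1 bi L, 2 ge L, 3 fu: H, 4 fa L.
  Heavy syllables in the domain: 3. The leftmost is syllable 3 (fu:).
  → primary stress on syllable 3.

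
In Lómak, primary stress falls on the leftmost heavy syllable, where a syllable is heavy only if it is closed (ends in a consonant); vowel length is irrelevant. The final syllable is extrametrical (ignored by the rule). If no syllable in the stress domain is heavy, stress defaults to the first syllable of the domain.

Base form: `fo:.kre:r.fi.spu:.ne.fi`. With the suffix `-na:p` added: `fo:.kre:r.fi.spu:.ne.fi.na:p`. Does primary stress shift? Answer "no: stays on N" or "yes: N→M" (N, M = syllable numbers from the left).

no: stays on 2

Base `fo:.kre:r.fi.spu:.ne.fi` (6 syllables):
  The final syllable (6, fi) is extrametrical; the stress domain is syllables 1–5.
  Weights: 1 fo: L, 2 kre:r H, 3 fi L, 4 spu: L, 5 ne L.
  Heavy syllables in the domain: 2. The leftmost is syllable 2 (kre:r).
  → primary stress on syllable 2.
Suffixed `fo:.kre:r.fi.spu:.ne.fi.na:p` (7 syllables):
  The final syllable (7, na:p) is extrametrical; the stress domain is syllables 1–6.
  Weights: 1 fo: L, 2 kre:r H, 3 fi L, 4 spu: L, 5 ne L, 6 fi L.
  Heavy syllables in the domain: 2. The leftmost is syllable 2 (kre:r).
  → primary stress on syllable 2.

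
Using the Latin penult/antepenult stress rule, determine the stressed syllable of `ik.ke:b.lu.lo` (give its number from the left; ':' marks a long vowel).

2

Classical Latin: stress the penult if heavy (long vowel or closed), else the antepenult.
Weights: 2 ke:b H, 3 lu L, 4 lo L.
The penult (syllable 3, lu) is light, so stress falls on the antepenult (syllable 2, ke:b).
Stress on syllable 2: ik.ˈke:b.lu.lo.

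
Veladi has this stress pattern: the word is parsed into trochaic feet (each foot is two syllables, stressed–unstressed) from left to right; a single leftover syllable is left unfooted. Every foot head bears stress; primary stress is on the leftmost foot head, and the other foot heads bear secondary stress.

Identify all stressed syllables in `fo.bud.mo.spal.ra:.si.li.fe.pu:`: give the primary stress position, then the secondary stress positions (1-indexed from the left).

Parse left to right into trochaic (ˈσσ) feet: (ˈfo.bud) (ˈmo.spal) (ˈra:.si) (ˈli.fe) pu:. Syllable 9 is left unfooted.
Foot heads (stressed positions): 1, 3, 5, 7.
End Rule Leftmost: primary stress on the leftmost head = syllable 1.
Secondary stress on 3, 5, 7: ˈfo.bud.ˌmo.spal.ˌra:.si.ˌli.fe.pu:.

primary 1, secondary 3, 5, 7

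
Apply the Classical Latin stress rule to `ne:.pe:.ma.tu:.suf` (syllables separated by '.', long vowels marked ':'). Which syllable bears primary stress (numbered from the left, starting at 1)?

Classical Latin: stress the penult if heavy (long vowel or closed), else the antepenult.
Weights: 3 ma L, 4 tu: H, 5 suf H.
The penult (syllable 4, tu:) is heavy, so it takes stress.
Stress on syllable 4: ne:.pe:.ma.ˈtu:.suf.

4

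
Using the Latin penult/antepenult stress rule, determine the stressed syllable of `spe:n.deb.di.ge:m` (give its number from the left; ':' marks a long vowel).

Classical Latin: stress the penult if heavy (long vowel or closed), else the antepenult.
Weights: 2 deb H, 3 di L, 4 ge:m H.
The penult (syllable 3, di) is light, so stress falls on the antepenult (syllable 2, deb).
Stress on syllable 2: spe:n.ˈdeb.di.ge:m.

2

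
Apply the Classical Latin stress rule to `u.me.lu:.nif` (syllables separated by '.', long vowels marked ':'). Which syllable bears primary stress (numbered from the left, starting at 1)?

3

Classical Latin: stress the penult if heavy (long vowel or closed), else the antepenult.
Weights: 2 me L, 3 lu: H, 4 nif H.
The penult (syllable 3, lu:) is heavy, so it takes stress.
Stress on syllable 3: u.me.ˈlu:.nif.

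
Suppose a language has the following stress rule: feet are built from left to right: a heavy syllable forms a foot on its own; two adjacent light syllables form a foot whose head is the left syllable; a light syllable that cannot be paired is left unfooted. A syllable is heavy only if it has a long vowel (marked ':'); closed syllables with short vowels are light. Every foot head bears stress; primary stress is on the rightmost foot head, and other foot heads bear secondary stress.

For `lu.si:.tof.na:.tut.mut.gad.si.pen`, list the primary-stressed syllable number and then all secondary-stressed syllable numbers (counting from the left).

Weights: 1 lu L, 2 si: H, 3 tof L, 4 na: H, 5 tut L, 6 mut L, 7 gad L, 8 si L, 9 pen L.
Parse left to right (heavy = foot alone; LL = one foot; stranded L unfooted): lu (ˈsi:) tof (ˈna:) (ˈtut.mut) (ˈgad.si) pen.
Foot heads: 2, 4, 5, 7.
Primary stress on the rightmost head = syllable 7.
Secondary stress on 2, 4, 5: lu.ˌsi:.tof.ˌna:.ˌtut.mut.ˈgad.si.pen.

primary 7, secondary 2, 4, 5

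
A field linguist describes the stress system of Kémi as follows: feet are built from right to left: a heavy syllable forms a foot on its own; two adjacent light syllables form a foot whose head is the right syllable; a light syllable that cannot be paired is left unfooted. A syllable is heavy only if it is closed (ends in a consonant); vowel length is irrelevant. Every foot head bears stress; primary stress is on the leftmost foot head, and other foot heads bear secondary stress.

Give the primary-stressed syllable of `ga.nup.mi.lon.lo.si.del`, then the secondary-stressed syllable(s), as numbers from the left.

primary 2, secondary 4, 6, 7

Weights: 1 ga L, 2 nup H, 3 mi L, 4 lon H, 5 lo L, 6 si L, 7 del H.
Parse right to left (heavy = foot alone; LL = one foot; stranded L unfooted): ga (ˈnup) mi (ˈlon) (lo.ˈsi) (ˈdel).
Foot heads: 2, 4, 6, 7.
Primary stress on the leftmost head = syllable 2.
Secondary stress on 4, 6, 7: ga.ˈnup.mi.ˌlon.lo.ˌsi.ˌdel.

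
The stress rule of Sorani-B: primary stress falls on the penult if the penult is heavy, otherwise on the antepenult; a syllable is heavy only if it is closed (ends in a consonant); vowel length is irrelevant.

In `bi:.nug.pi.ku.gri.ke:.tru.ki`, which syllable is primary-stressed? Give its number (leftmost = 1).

Weights: 6 ke: L, 7 tru L, 8 ki L.
The penult (syllable 7, tru) is light, so stress falls on the antepenult (syllable 6, ke:).
Primary stress: syllable 6 → bi:.nug.pi.ku.gri.ˈke:.tru.ki.

6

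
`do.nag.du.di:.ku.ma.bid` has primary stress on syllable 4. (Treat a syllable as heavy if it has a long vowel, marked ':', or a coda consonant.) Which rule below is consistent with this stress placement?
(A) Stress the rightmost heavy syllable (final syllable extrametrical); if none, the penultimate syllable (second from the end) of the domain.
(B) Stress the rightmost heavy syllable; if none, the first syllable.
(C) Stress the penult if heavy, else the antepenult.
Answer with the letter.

Rule A → syllable 4 ✓.
Rule B → syllable 7 (observed: 4).
Rule C → syllable 5 (observed: 4).

A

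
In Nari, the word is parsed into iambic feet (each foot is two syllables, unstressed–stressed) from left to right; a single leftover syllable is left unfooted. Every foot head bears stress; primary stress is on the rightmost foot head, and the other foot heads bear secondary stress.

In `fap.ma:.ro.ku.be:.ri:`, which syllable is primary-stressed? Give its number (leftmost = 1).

Parse left to right into iambic (σˈσ) feet: (fap.ˈma:) (ro.ˈku) (be:.ˈri:).
Foot heads (stressed positions): 2, 4, 6.
End Rule Rightmost: primary stress on the rightmost head = syllable 6.
Primary stress: syllable 6 → fap.ma:.ro.ku.be:.ˈri:.

6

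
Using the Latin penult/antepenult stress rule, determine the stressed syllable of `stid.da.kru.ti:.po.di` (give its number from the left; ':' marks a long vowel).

Classical Latin: stress the penult if heavy (long vowel or closed), else the antepenult.
Weights: 4 ti: H, 5 po L, 6 di L.
The penult (syllable 5, po) is light, so stress falls on the antepenult (syllable 4, ti:).
Stress on syllable 4: stid.da.kru.ˈti:.po.di.

4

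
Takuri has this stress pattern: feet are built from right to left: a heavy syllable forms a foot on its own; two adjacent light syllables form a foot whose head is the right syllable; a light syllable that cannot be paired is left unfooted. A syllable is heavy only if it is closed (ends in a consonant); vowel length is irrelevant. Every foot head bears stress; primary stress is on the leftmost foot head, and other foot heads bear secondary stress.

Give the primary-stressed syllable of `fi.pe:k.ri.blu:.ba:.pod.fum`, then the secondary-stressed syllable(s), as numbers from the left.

primary 2, secondary 5, 6, 7

Weights: 1 fi L, 2 pe:k H, 3 ri L, 4 blu: L, 5 ba: L, 6 pod H, 7 fum H.
Parse right to left (heavy = foot alone; LL = one foot; stranded L unfooted): fi (ˈpe:k) ri (blu:.ˈba:) (ˈpod) (ˈfum).
Foot heads: 2, 5, 6, 7.
Primary stress on the leftmost head = syllable 2.
Secondary stress on 5, 6, 7: fi.ˈpe:k.ri.blu:.ˌba:.ˌpod.ˌfum.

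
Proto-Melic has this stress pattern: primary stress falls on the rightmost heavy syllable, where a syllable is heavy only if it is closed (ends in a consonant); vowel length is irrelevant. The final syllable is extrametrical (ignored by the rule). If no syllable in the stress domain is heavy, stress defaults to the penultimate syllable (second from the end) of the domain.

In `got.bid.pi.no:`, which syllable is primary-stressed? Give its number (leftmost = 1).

The final syllable (4, no:) is extrametrical; the stress domain is syllables 1–3.
Weights: 1 got H, 2 bid H, 3 pi L.
Heavy syllables in the domain: 1, 2. The rightmost is syllable 2 (bid).
Primary stress: syllable 2 → got.ˈbid.pi.no:.

2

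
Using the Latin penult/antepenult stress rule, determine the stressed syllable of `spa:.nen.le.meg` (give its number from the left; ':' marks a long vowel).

Classical Latin: stress the penult if heavy (long vowel or closed), else the antepenult.
Weights: 2 nen H, 3 le L, 4 meg H.
The penult (syllable 3, le) is light, so stress falls on the antepenult (syllable 2, nen).
Stress on syllable 2: spa:.ˈnen.le.meg.

2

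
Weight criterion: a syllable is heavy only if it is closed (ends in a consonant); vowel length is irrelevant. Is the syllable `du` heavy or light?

light

`du`: short vowel, open (no coda). Open (no coda) → light.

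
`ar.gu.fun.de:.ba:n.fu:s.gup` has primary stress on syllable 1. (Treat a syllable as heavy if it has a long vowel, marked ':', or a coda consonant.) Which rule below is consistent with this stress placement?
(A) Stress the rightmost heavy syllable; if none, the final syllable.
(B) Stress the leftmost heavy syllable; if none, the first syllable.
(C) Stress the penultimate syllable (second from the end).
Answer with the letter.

Rule A → syllable 7 (observed: 1).
Rule B → syllable 1 ✓.
Rule C → syllable 6 (observed: 1).

B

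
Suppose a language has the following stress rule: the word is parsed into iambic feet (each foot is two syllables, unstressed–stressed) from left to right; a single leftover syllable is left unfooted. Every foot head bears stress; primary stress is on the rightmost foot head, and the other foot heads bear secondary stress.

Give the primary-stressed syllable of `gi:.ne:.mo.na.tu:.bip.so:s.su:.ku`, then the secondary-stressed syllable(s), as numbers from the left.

primary 8, secondary 2, 4, 6

Parse left to right into iambic (σˈσ) feet: (gi:.ˈne:) (mo.ˈna) (tu:.ˈbip) (so:s.ˈsu:) ku. Syllable 9 is left unfooted.
Foot heads (stressed positions): 2, 4, 6, 8.
End Rule Rightmost: primary stress on the rightmost head = syllable 8.
Secondary stress on 2, 4, 6: gi:.ˌne:.mo.ˌna.tu:.ˌbip.so:s.ˈsu:.ku.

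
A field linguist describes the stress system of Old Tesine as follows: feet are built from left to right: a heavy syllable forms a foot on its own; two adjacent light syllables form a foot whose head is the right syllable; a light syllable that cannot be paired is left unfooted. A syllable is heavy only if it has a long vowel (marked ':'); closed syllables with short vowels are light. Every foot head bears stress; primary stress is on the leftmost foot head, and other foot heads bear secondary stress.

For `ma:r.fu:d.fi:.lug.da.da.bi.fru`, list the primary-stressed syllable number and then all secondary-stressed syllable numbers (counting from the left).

primary 1, secondary 2, 3, 5, 7

Weights: 1 ma:r H, 2 fu:d H, 3 fi: H, 4 lug L, 5 da L, 6 da L, 7 bi L, 8 fru L.
Parse left to right (heavy = foot alone; LL = one foot; stranded L unfooted): (ˈma:r) (ˈfu:d) (ˈfi:) (lug.ˈda) (da.ˈbi) fru.
Foot heads: 1, 2, 3, 5, 7.
Primary stress on the leftmost head = syllable 1.
Secondary stress on 2, 3, 5, 7: ˈma:r.ˌfu:d.ˌfi:.lug.ˌda.da.ˌbi.fru.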